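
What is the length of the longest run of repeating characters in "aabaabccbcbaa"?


Input: "aabaabccbcbaa"
Scanning for longest run:
  Position 1 ('a'): continues run of 'a', length=2
  Position 2 ('b'): new char, reset run to 1
  Position 3 ('a'): new char, reset run to 1
  Position 4 ('a'): continues run of 'a', length=2
  Position 5 ('b'): new char, reset run to 1
  Position 6 ('c'): new char, reset run to 1
  Position 7 ('c'): continues run of 'c', length=2
  Position 8 ('b'): new char, reset run to 1
  Position 9 ('c'): new char, reset run to 1
  Position 10 ('b'): new char, reset run to 1
  Position 11 ('a'): new char, reset run to 1
  Position 12 ('a'): continues run of 'a', length=2
Longest run: 'a' with length 2

2


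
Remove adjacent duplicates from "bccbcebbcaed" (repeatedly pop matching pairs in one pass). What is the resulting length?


Input: bccbcebbcaed
Stack-based adjacent duplicate removal:
  Read 'b': push. Stack: b
  Read 'c': push. Stack: bc
  Read 'c': matches stack top 'c' => pop. Stack: b
  Read 'b': matches stack top 'b' => pop. Stack: (empty)
  Read 'c': push. Stack: c
  Read 'e': push. Stack: ce
  Read 'b': push. Stack: ceb
  Read 'b': matches stack top 'b' => pop. Stack: ce
  Read 'c': push. Stack: cec
  Read 'a': push. Stack: ceca
  Read 'e': push. Stack: cecae
  Read 'd': push. Stack: cecaed
Final stack: "cecaed" (length 6)

6


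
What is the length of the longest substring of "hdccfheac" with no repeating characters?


Input: "hdccfheac"
Sliding window (track last position of each char):
  Position 0 ('h'): window [0,0] length 1 -- new best
  Position 1 ('d'): window [0,1] length 2 -- new best
  Position 2 ('c'): window [0,2] length 3 -- new best
  Position 3 ('c'): repeat (last at 2), move window start to 3
  Position 3 ('c'): window [3,3] length 1
  Position 4 ('f'): window [3,4] length 2
  Position 5 ('h'): window [3,5] length 3
  Position 6 ('e'): window [3,6] length 4 -- new best
  Position 7 ('a'): window [3,7] length 5 -- new best
  Position 8 ('c'): repeat (last at 3), move window start to 4
  Position 8 ('c'): window [4,8] length 5
Longest substring with no repeats: "cfhea" with length 5

5


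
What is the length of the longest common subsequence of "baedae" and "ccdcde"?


LCS of "baedae" and "ccdcde"
DP table:
           c    c    d    c    d    e
      0    0    0    0    0    0    0
  b   0    0    0    0    0    0    0
  a   0    0    0    0    0    0    0
  e   0    0    0    0    0    0    1
  d   0    0    0    1    1    1    1
  a   0    0    0    1    1    1    1
  e   0    0    0    1    1    1    2
LCS length = dp[6][6] = 2

2


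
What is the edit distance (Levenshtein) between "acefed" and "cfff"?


Computing edit distance: "acefed" -> "cfff"
DP table:
           c    f    f    f
      0    1    2    3    4
  a   1    1    2    3    4
  c   2    1    2    3    4
  e   3    2    2    3    4
  f   4    3    2    2    3
  e   5    4    3    3    3
  d   6    5    4    4    4
Edit distance = dp[6][4] = 4

4


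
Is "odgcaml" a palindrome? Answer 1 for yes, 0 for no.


Input: odgcaml
Reversed: lmacgdo
  Compare pos 0 ('o') with pos 6 ('l'): MISMATCH
  Compare pos 1 ('d') with pos 5 ('m'): MISMATCH
  Compare pos 2 ('g') with pos 4 ('a'): MISMATCH
Result: not a palindrome

0


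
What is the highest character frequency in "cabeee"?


Input: cabeee
Character counts:
  'a': 1
  'b': 1
  'c': 1
  'e': 3
Maximum frequency: 3

3


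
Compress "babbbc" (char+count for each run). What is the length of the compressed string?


Input: babbbc
Runs:
  'b' x 1 => "b1"
  'a' x 1 => "a1"
  'b' x 3 => "b3"
  'c' x 1 => "c1"
Compressed: "b1a1b3c1"
Compressed length: 8

8


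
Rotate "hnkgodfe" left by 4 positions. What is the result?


Input: "hnkgodfe", rotate left by 4
First 4 characters: "hnkg"
Remaining characters: "odfe"
Concatenate remaining + first: "odfe" + "hnkg" = "odfehnkg"

odfehnkg


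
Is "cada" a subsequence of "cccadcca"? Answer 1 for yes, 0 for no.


Check if "cada" is a subsequence of "cccadcca"
Greedy scan:
  Position 0 ('c'): matches sub[0] = 'c'
  Position 1 ('c'): no match needed
  Position 2 ('c'): no match needed
  Position 3 ('a'): matches sub[1] = 'a'
  Position 4 ('d'): matches sub[2] = 'd'
  Position 5 ('c'): no match needed
  Position 6 ('c'): no match needed
  Position 7 ('a'): matches sub[3] = 'a'
All 4 characters matched => is a subsequence

1


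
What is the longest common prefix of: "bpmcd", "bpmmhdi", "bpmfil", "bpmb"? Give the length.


Words: bpmcd, bpmmhdi, bpmfil, bpmb
  Position 0: all 'b' => match
  Position 1: all 'p' => match
  Position 2: all 'm' => match
  Position 3: ('c', 'm', 'f', 'b') => mismatch, stop
LCP = "bpm" (length 3)

3


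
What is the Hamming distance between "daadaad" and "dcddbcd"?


Comparing "daadaad" and "dcddbcd" position by position:
  Position 0: 'd' vs 'd' => same
  Position 1: 'a' vs 'c' => differ
  Position 2: 'a' vs 'd' => differ
  Position 3: 'd' vs 'd' => same
  Position 4: 'a' vs 'b' => differ
  Position 5: 'a' vs 'c' => differ
  Position 6: 'd' vs 'd' => same
Total differences (Hamming distance): 4

4


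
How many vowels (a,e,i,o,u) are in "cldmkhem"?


Input: cldmkhem
Checking each character:
  'c' at position 0: consonant
  'l' at position 1: consonant
  'd' at position 2: consonant
  'm' at position 3: consonant
  'k' at position 4: consonant
  'h' at position 5: consonant
  'e' at position 6: vowel (running total: 1)
  'm' at position 7: consonant
Total vowels: 1

1


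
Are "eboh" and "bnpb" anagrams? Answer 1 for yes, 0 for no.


Strings: "eboh", "bnpb"
Sorted first:  beho
Sorted second: bbnp
Differ at position 1: 'e' vs 'b' => not anagrams

0


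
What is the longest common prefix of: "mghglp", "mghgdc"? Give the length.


Words: mghglp, mghgdc
  Position 0: all 'm' => match
  Position 1: all 'g' => match
  Position 2: all 'h' => match
  Position 3: all 'g' => match
  Position 4: ('l', 'd') => mismatch, stop
LCP = "mghg" (length 4)

4


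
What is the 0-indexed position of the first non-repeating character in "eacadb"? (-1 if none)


Input: eacadb
Character frequencies:
  'a': 2
  'b': 1
  'c': 1
  'd': 1
  'e': 1
Scanning left to right for freq == 1:
  Position 0 ('e'): unique! => answer = 0

0


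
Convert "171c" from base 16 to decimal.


Input: "171c" in base 16
Positional expansion:
  Digit '1' (value 1) x 16^3 = 4096
  Digit '7' (value 7) x 16^2 = 1792
  Digit '1' (value 1) x 16^1 = 16
  Digit 'c' (value 12) x 16^0 = 12
Sum = 5916

5916


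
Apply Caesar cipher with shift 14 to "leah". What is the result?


Caesar cipher: shift "leah" by 14
  'l' (pos 11) + 14 = pos 25 = 'z'
  'e' (pos 4) + 14 = pos 18 = 's'
  'a' (pos 0) + 14 = pos 14 = 'o'
  'h' (pos 7) + 14 = pos 21 = 'v'
Result: zsov

zsov


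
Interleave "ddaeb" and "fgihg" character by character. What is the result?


Interleaving "ddaeb" and "fgihg":
  Position 0: 'd' from first, 'f' from second => "df"
  Position 1: 'd' from first, 'g' from second => "dg"
  Position 2: 'a' from first, 'i' from second => "ai"
  Position 3: 'e' from first, 'h' from second => "eh"
  Position 4: 'b' from first, 'g' from second => "bg"
Result: dfdgaiehbg

dfdgaiehbg


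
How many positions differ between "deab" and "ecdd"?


Comparing "deab" and "ecdd" position by position:
  Position 0: 'd' vs 'e' => DIFFER
  Position 1: 'e' vs 'c' => DIFFER
  Position 2: 'a' vs 'd' => DIFFER
  Position 3: 'b' vs 'd' => DIFFER
Positions that differ: 4

4


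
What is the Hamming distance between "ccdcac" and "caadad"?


Comparing "ccdcac" and "caadad" position by position:
  Position 0: 'c' vs 'c' => same
  Position 1: 'c' vs 'a' => differ
  Position 2: 'd' vs 'a' => differ
  Position 3: 'c' vs 'd' => differ
  Position 4: 'a' vs 'a' => same
  Position 5: 'c' vs 'd' => differ
Total differences (Hamming distance): 4

4


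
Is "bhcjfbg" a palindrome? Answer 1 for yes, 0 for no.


Input: bhcjfbg
Reversed: gbfjchb
  Compare pos 0 ('b') with pos 6 ('g'): MISMATCH
  Compare pos 1 ('h') with pos 5 ('b'): MISMATCH
  Compare pos 2 ('c') with pos 4 ('f'): MISMATCH
Result: not a palindrome

0


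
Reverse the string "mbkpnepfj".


Input: mbkpnepfj
Reading characters right to left:
  Position 8: 'j'
  Position 7: 'f'
  Position 6: 'p'
  Position 5: 'e'
  Position 4: 'n'
  Position 3: 'p'
  Position 2: 'k'
  Position 1: 'b'
  Position 0: 'm'
Reversed: jfpenpkbm

jfpenpkbm


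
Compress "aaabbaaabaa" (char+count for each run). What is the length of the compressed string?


Input: aaabbaaabaa
Runs:
  'a' x 3 => "a3"
  'b' x 2 => "b2"
  'a' x 3 => "a3"
  'b' x 1 => "b1"
  'a' x 2 => "a2"
Compressed: "a3b2a3b1a2"
Compressed length: 10

10


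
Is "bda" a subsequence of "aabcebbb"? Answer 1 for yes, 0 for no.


Check if "bda" is a subsequence of "aabcebbb"
Greedy scan:
  Position 0 ('a'): no match needed
  Position 1 ('a'): no match needed
  Position 2 ('b'): matches sub[0] = 'b'
  Position 3 ('c'): no match needed
  Position 4 ('e'): no match needed
  Position 5 ('b'): no match needed
  Position 6 ('b'): no match needed
  Position 7 ('b'): no match needed
Only matched 1/3 characters => not a subsequence

0


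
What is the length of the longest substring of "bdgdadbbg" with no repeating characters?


Input: "bdgdadbbg"
Sliding window (track last position of each char):
  Position 0 ('b'): window [0,0] length 1 -- new best
  Position 1 ('d'): window [0,1] length 2 -- new best
  Position 2 ('g'): window [0,2] length 3 -- new best
  Position 3 ('d'): repeat (last at 1), move window start to 2
  Position 3 ('d'): window [2,3] length 2
  Position 4 ('a'): window [2,4] length 3
  Position 5 ('d'): repeat (last at 3), move window start to 4
  Position 5 ('d'): window [4,5] length 2
  Position 6 ('b'): window [4,6] length 3
  Position 7 ('b'): repeat (last at 6), move window start to 7
  Position 7 ('b'): window [7,7] length 1
  Position 8 ('g'): window [7,8] length 2
Longest substring with no repeats: "bdg" with length 3

3


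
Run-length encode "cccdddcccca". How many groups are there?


Input: cccdddcccca
Scanning for consecutive runs:
  Group 1: 'c' x 3 (positions 0-2)
  Group 2: 'd' x 3 (positions 3-5)
  Group 3: 'c' x 4 (positions 6-9)
  Group 4: 'a' x 1 (positions 10-10)
Total groups: 4

4


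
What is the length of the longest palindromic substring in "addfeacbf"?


Input: "addfeacbf"
Checking substrings for palindromes:
  [1:3] "dd" (len 2) => palindrome
Longest palindromic substring: "dd" with length 2

2


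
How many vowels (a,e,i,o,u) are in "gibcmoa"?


Input: gibcmoa
Checking each character:
  'g' at position 0: consonant
  'i' at position 1: vowel (running total: 1)
  'b' at position 2: consonant
  'c' at position 3: consonant
  'm' at position 4: consonant
  'o' at position 5: vowel (running total: 2)
  'a' at position 6: vowel (running total: 3)
Total vowels: 3

3


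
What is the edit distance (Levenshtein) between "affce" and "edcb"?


Computing edit distance: "affce" -> "edcb"
DP table:
           e    d    c    b
      0    1    2    3    4
  a   1    1    2    3    4
  f   2    2    2    3    4
  f   3    3    3    3    4
  c   4    4    4    3    4
  e   5    4    5    4    4
Edit distance = dp[5][4] = 4

4


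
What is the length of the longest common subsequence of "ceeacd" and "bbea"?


LCS of "ceeacd" and "bbea"
DP table:
           b    b    e    a
      0    0    0    0    0
  c   0    0    0    0    0
  e   0    0    0    1    1
  e   0    0    0    1    1
  a   0    0    0    1    2
  c   0    0    0    1    2
  d   0    0    0    1    2
LCS length = dp[6][4] = 2

2


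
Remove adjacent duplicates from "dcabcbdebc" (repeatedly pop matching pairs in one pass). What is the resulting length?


Input: dcabcbdebc
Stack-based adjacent duplicate removal:
  Read 'd': push. Stack: d
  Read 'c': push. Stack: dc
  Read 'a': push. Stack: dca
  Read 'b': push. Stack: dcab
  Read 'c': push. Stack: dcabc
  Read 'b': push. Stack: dcabcb
  Read 'd': push. Stack: dcabcbd
  Read 'e': push. Stack: dcabcbde
  Read 'b': push. Stack: dcabcbdeb
  Read 'c': push. Stack: dcabcbdebc
Final stack: "dcabcbdebc" (length 10)

10


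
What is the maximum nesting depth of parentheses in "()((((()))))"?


Input: "()((((()))))"
Tracking depth:
  Position 0 '(': depth becomes 1
  Position 1 ')': depth becomes 0
  Position 2 '(': depth becomes 1
  Position 3 '(': depth becomes 2
  Position 4 '(': depth becomes 3
  Position 5 '(': depth becomes 4
  Position 6 '(': depth becomes 5
  Position 7 ')': depth becomes 4
  Position 8 ')': depth becomes 3
  Position 9 ')': depth becomes 2
  Position 10 ')': depth becomes 1
  Position 11 ')': depth becomes 0
Maximum depth reached: 5

5


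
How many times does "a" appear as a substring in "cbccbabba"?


Searching for "a" in "cbccbabba"
Scanning each position:
  Position 0: "c" => no
  Position 1: "b" => no
  Position 2: "c" => no
  Position 3: "c" => no
  Position 4: "b" => no
  Position 5: "a" => MATCH
  Position 6: "b" => no
  Position 7: "b" => no
  Position 8: "a" => MATCH
Total occurrences: 2

2


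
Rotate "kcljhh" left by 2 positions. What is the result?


Input: "kcljhh", rotate left by 2
First 2 characters: "kc"
Remaining characters: "ljhh"
Concatenate remaining + first: "ljhh" + "kc" = "ljhhkc"

ljhhkc


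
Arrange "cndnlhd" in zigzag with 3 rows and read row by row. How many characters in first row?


Zigzag "cndnlhd" into 3 rows:
Placing characters:
  'c' => row 0
  'n' => row 1
  'd' => row 2
  'n' => row 1
  'l' => row 0
  'h' => row 1
  'd' => row 2
Rows:
  Row 0: "cl"
  Row 1: "nnh"
  Row 2: "dd"
First row length: 2

2


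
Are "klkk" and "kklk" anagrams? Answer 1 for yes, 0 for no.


Strings: "klkk", "kklk"
Sorted first:  kkkl
Sorted second: kkkl
Sorted forms match => anagrams

1


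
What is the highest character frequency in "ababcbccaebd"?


Input: ababcbccaebd
Character counts:
  'a': 3
  'b': 4
  'c': 3
  'd': 1
  'e': 1
Maximum frequency: 4

4


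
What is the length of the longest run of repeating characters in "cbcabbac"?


Input: "cbcabbac"
Scanning for longest run:
  Position 1 ('b'): new char, reset run to 1
  Position 2 ('c'): new char, reset run to 1
  Position 3 ('a'): new char, reset run to 1
  Position 4 ('b'): new char, reset run to 1
  Position 5 ('b'): continues run of 'b', length=2
  Position 6 ('a'): new char, reset run to 1
  Position 7 ('c'): new char, reset run to 1
Longest run: 'b' with length 2

2


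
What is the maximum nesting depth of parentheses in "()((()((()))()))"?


Input: "()((()((()))()))"
Tracking depth:
  Position 0 '(': depth becomes 1
  Position 1 ')': depth becomes 0
  Position 2 '(': depth becomes 1
  Position 3 '(': depth becomes 2
  Position 4 '(': depth becomes 3
  Position 5 ')': depth becomes 2
  Position 6 '(': depth becomes 3
  Position 7 '(': depth becomes 4
  Position 8 '(': depth becomes 5
  Position 9 ')': depth becomes 4
  Position 10 ')': depth becomes 3
  Position 11 ')': depth becomes 2
  Position 12 '(': depth becomes 3
  Position 13 ')': depth becomes 2
  Position 14 ')': depth becomes 1
  Position 15 ')': depth becomes 0
Maximum depth reached: 5

5


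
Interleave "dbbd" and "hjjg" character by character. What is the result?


Interleaving "dbbd" and "hjjg":
  Position 0: 'd' from first, 'h' from second => "dh"
  Position 1: 'b' from first, 'j' from second => "bj"
  Position 2: 'b' from first, 'j' from second => "bj"
  Position 3: 'd' from first, 'g' from second => "dg"
Result: dhbjbjdg

dhbjbjdg


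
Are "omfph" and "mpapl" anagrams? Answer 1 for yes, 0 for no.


Strings: "omfph", "mpapl"
Sorted first:  fhmop
Sorted second: almpp
Differ at position 0: 'f' vs 'a' => not anagrams

0


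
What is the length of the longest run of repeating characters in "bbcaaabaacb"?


Input: "bbcaaabaacb"
Scanning for longest run:
  Position 1 ('b'): continues run of 'b', length=2
  Position 2 ('c'): new char, reset run to 1
  Position 3 ('a'): new char, reset run to 1
  Position 4 ('a'): continues run of 'a', length=2
  Position 5 ('a'): continues run of 'a', length=3
  Position 6 ('b'): new char, reset run to 1
  Position 7 ('a'): new char, reset run to 1
  Position 8 ('a'): continues run of 'a', length=2
  Position 9 ('c'): new char, reset run to 1
  Position 10 ('b'): new char, reset run to 1
Longest run: 'a' with length 3

3


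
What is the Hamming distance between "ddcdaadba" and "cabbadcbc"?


Comparing "ddcdaadba" and "cabbadcbc" position by position:
  Position 0: 'd' vs 'c' => differ
  Position 1: 'd' vs 'a' => differ
  Position 2: 'c' vs 'b' => differ
  Position 3: 'd' vs 'b' => differ
  Position 4: 'a' vs 'a' => same
  Position 5: 'a' vs 'd' => differ
  Position 6: 'd' vs 'c' => differ
  Position 7: 'b' vs 'b' => same
  Position 8: 'a' vs 'c' => differ
Total differences (Hamming distance): 7

7


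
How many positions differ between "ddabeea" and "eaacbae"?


Comparing "ddabeea" and "eaacbae" position by position:
  Position 0: 'd' vs 'e' => DIFFER
  Position 1: 'd' vs 'a' => DIFFER
  Position 2: 'a' vs 'a' => same
  Position 3: 'b' vs 'c' => DIFFER
  Position 4: 'e' vs 'b' => DIFFER
  Position 5: 'e' vs 'a' => DIFFER
  Position 6: 'a' vs 'e' => DIFFER
Positions that differ: 6

6


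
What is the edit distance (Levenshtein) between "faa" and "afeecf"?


Computing edit distance: "faa" -> "afeecf"
DP table:
           a    f    e    e    c    f
      0    1    2    3    4    5    6
  f   1    1    1    2    3    4    5
  a   2    1    2    2    3    4    5
  a   3    2    2    3    3    4    5
Edit distance = dp[3][6] = 5

5


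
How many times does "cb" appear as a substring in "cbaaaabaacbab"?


Searching for "cb" in "cbaaaabaacbab"
Scanning each position:
  Position 0: "cb" => MATCH
  Position 1: "ba" => no
  Position 2: "aa" => no
  Position 3: "aa" => no
  Position 4: "aa" => no
  Position 5: "ab" => no
  Position 6: "ba" => no
  Position 7: "aa" => no
  Position 8: "ac" => no
  Position 9: "cb" => MATCH
  Position 10: "ba" => no
  Position 11: "ab" => no
Total occurrences: 2

2


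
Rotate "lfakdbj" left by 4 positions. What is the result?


Input: "lfakdbj", rotate left by 4
First 4 characters: "lfak"
Remaining characters: "dbj"
Concatenate remaining + first: "dbj" + "lfak" = "dbjlfak"

dbjlfak


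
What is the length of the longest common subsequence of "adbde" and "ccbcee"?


LCS of "adbde" and "ccbcee"
DP table:
           c    c    b    c    e    e
      0    0    0    0    0    0    0
  a   0    0    0    0    0    0    0
  d   0    0    0    0    0    0    0
  b   0    0    0    1    1    1    1
  d   0    0    0    1    1    1    1
  e   0    0    0    1    1    2    2
LCS length = dp[5][6] = 2

2


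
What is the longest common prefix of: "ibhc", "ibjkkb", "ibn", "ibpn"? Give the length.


Words: ibhc, ibjkkb, ibn, ibpn
  Position 0: all 'i' => match
  Position 1: all 'b' => match
  Position 2: ('h', 'j', 'n', 'p') => mismatch, stop
LCP = "ib" (length 2)

2


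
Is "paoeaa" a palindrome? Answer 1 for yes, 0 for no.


Input: paoeaa
Reversed: aaeoap
  Compare pos 0 ('p') with pos 5 ('a'): MISMATCH
  Compare pos 1 ('a') with pos 4 ('a'): match
  Compare pos 2 ('o') with pos 3 ('e'): MISMATCH
Result: not a palindrome

0


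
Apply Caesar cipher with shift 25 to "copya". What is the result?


Caesar cipher: shift "copya" by 25
  'c' (pos 2) + 25 = pos 1 = 'b'
  'o' (pos 14) + 25 = pos 13 = 'n'
  'p' (pos 15) + 25 = pos 14 = 'o'
  'y' (pos 24) + 25 = pos 23 = 'x'
  'a' (pos 0) + 25 = pos 25 = 'z'
Result: bnoxz

bnoxz


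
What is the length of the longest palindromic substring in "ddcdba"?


Input: "ddcdba"
Checking substrings for palindromes:
  [1:4] "dcd" (len 3) => palindrome
  [0:2] "dd" (len 2) => palindrome
Longest palindromic substring: "dcd" with length 3

3


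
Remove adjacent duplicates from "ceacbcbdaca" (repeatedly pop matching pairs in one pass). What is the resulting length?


Input: ceacbcbdaca
Stack-based adjacent duplicate removal:
  Read 'c': push. Stack: c
  Read 'e': push. Stack: ce
  Read 'a': push. Stack: cea
  Read 'c': push. Stack: ceac
  Read 'b': push. Stack: ceacb
  Read 'c': push. Stack: ceacbc
  Read 'b': push. Stack: ceacbcb
  Read 'd': push. Stack: ceacbcbd
  Read 'a': push. Stack: ceacbcbda
  Read 'c': push. Stack: ceacbcbdac
  Read 'a': push. Stack: ceacbcbdaca
Final stack: "ceacbcbdaca" (length 11)

11


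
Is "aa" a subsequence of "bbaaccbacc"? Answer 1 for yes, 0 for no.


Check if "aa" is a subsequence of "bbaaccbacc"
Greedy scan:
  Position 0 ('b'): no match needed
  Position 1 ('b'): no match needed
  Position 2 ('a'): matches sub[0] = 'a'
  Position 3 ('a'): matches sub[1] = 'a'
  Position 4 ('c'): no match needed
  Position 5 ('c'): no match needed
  Position 6 ('b'): no match needed
  Position 7 ('a'): no match needed
  Position 8 ('c'): no match needed
  Position 9 ('c'): no match needed
All 2 characters matched => is a subsequence

1


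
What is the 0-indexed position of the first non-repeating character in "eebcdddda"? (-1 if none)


Input: eebcdddda
Character frequencies:
  'a': 1
  'b': 1
  'c': 1
  'd': 4
  'e': 2
Scanning left to right for freq == 1:
  Position 0 ('e'): freq=2, skip
  Position 1 ('e'): freq=2, skip
  Position 2 ('b'): unique! => answer = 2

2


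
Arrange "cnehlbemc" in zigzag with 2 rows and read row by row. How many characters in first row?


Zigzag "cnehlbemc" into 2 rows:
Placing characters:
  'c' => row 0
  'n' => row 1
  'e' => row 0
  'h' => row 1
  'l' => row 0
  'b' => row 1
  'e' => row 0
  'm' => row 1
  'c' => row 0
Rows:
  Row 0: "celec"
  Row 1: "nhbm"
First row length: 5

5


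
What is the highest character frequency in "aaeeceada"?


Input: aaeeceada
Character counts:
  'a': 4
  'c': 1
  'd': 1
  'e': 3
Maximum frequency: 4

4


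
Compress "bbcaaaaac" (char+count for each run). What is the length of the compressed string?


Input: bbcaaaaac
Runs:
  'b' x 2 => "b2"
  'c' x 1 => "c1"
  'a' x 5 => "a5"
  'c' x 1 => "c1"
Compressed: "b2c1a5c1"
Compressed length: 8

8


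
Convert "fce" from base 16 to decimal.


Input: "fce" in base 16
Positional expansion:
  Digit 'f' (value 15) x 16^2 = 3840
  Digit 'c' (value 12) x 16^1 = 192
  Digit 'e' (value 14) x 16^0 = 14
Sum = 4046

4046


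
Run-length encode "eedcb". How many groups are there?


Input: eedcb
Scanning for consecutive runs:
  Group 1: 'e' x 2 (positions 0-1)
  Group 2: 'd' x 1 (positions 2-2)
  Group 3: 'c' x 1 (positions 3-3)
  Group 4: 'b' x 1 (positions 4-4)
Total groups: 4

4


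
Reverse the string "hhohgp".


Input: hhohgp
Reading characters right to left:
  Position 5: 'p'
  Position 4: 'g'
  Position 3: 'h'
  Position 2: 'o'
  Position 1: 'h'
  Position 0: 'h'
Reversed: pghohh

pghohh


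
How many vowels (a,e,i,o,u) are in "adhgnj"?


Input: adhgnj
Checking each character:
  'a' at position 0: vowel (running total: 1)
  'd' at position 1: consonant
  'h' at position 2: consonant
  'g' at position 3: consonant
  'n' at position 4: consonant
  'j' at position 5: consonant
Total vowels: 1

1


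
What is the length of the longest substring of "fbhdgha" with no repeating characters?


Input: "fbhdgha"
Sliding window (track last position of each char):
  Position 0 ('f'): window [0,0] length 1 -- new best
  Position 1 ('b'): window [0,1] length 2 -- new best
  Position 2 ('h'): window [0,2] length 3 -- new best
  Position 3 ('d'): window [0,3] length 4 -- new best
  Position 4 ('g'): window [0,4] length 5 -- new best
  Position 5 ('h'): repeat (last at 2), move window start to 3
  Position 5 ('h'): window [3,5] length 3
  Position 6 ('a'): window [3,6] length 4
Longest substring with no repeats: "fbhdg" with length 5

5


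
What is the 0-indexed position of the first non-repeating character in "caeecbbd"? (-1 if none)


Input: caeecbbd
Character frequencies:
  'a': 1
  'b': 2
  'c': 2
  'd': 1
  'e': 2
Scanning left to right for freq == 1:
  Position 0 ('c'): freq=2, skip
  Position 1 ('a'): unique! => answer = 1

1


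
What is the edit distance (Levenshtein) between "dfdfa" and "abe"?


Computing edit distance: "dfdfa" -> "abe"
DP table:
           a    b    e
      0    1    2    3
  d   1    1    2    3
  f   2    2    2    3
  d   3    3    3    3
  f   4    4    4    4
  a   5    4    5    5
Edit distance = dp[5][3] = 5

5


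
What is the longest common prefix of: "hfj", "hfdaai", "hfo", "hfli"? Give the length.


Words: hfj, hfdaai, hfo, hfli
  Position 0: all 'h' => match
  Position 1: all 'f' => match
  Position 2: ('j', 'd', 'o', 'l') => mismatch, stop
LCP = "hf" (length 2)

2


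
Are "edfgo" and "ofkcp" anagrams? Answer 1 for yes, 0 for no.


Strings: "edfgo", "ofkcp"
Sorted first:  defgo
Sorted second: cfkop
Differ at position 0: 'd' vs 'c' => not anagrams

0


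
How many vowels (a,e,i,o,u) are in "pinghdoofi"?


Input: pinghdoofi
Checking each character:
  'p' at position 0: consonant
  'i' at position 1: vowel (running total: 1)
  'n' at position 2: consonant
  'g' at position 3: consonant
  'h' at position 4: consonant
  'd' at position 5: consonant
  'o' at position 6: vowel (running total: 2)
  'o' at position 7: vowel (running total: 3)
  'f' at position 8: consonant
  'i' at position 9: vowel (running total: 4)
Total vowels: 4

4


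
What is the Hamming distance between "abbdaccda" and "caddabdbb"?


Comparing "abbdaccda" and "caddabdbb" position by position:
  Position 0: 'a' vs 'c' => differ
  Position 1: 'b' vs 'a' => differ
  Position 2: 'b' vs 'd' => differ
  Position 3: 'd' vs 'd' => same
  Position 4: 'a' vs 'a' => same
  Position 5: 'c' vs 'b' => differ
  Position 6: 'c' vs 'd' => differ
  Position 7: 'd' vs 'b' => differ
  Position 8: 'a' vs 'b' => differ
Total differences (Hamming distance): 7

7


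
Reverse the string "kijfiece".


Input: kijfiece
Reading characters right to left:
  Position 7: 'e'
  Position 6: 'c'
  Position 5: 'e'
  Position 4: 'i'
  Position 3: 'f'
  Position 2: 'j'
  Position 1: 'i'
  Position 0: 'k'
Reversed: eceifjik

eceifjik


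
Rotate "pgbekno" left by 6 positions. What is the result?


Input: "pgbekno", rotate left by 6
First 6 characters: "pgbekn"
Remaining characters: "o"
Concatenate remaining + first: "o" + "pgbekn" = "opgbekn"

opgbekn


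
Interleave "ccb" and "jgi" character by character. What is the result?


Interleaving "ccb" and "jgi":
  Position 0: 'c' from first, 'j' from second => "cj"
  Position 1: 'c' from first, 'g' from second => "cg"
  Position 2: 'b' from first, 'i' from second => "bi"
Result: cjcgbi

cjcgbi


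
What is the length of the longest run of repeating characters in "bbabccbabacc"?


Input: "bbabccbabacc"
Scanning for longest run:
  Position 1 ('b'): continues run of 'b', length=2
  Position 2 ('a'): new char, reset run to 1
  Position 3 ('b'): new char, reset run to 1
  Position 4 ('c'): new char, reset run to 1
  Position 5 ('c'): continues run of 'c', length=2
  Position 6 ('b'): new char, reset run to 1
  Position 7 ('a'): new char, reset run to 1
  Position 8 ('b'): new char, reset run to 1
  Position 9 ('a'): new char, reset run to 1
  Position 10 ('c'): new char, reset run to 1
  Position 11 ('c'): continues run of 'c', length=2
Longest run: 'b' with length 2

2


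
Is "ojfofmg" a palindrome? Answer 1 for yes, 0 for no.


Input: ojfofmg
Reversed: gmfofjo
  Compare pos 0 ('o') with pos 6 ('g'): MISMATCH
  Compare pos 1 ('j') with pos 5 ('m'): MISMATCH
  Compare pos 2 ('f') with pos 4 ('f'): match
Result: not a palindrome

0


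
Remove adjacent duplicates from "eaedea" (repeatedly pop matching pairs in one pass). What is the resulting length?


Input: eaedea
Stack-based adjacent duplicate removal:
  Read 'e': push. Stack: e
  Read 'a': push. Stack: ea
  Read 'e': push. Stack: eae
  Read 'd': push. Stack: eaed
  Read 'e': push. Stack: eaede
  Read 'a': push. Stack: eaedea
Final stack: "eaedea" (length 6)

6


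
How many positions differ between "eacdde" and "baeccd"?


Comparing "eacdde" and "baeccd" position by position:
  Position 0: 'e' vs 'b' => DIFFER
  Position 1: 'a' vs 'a' => same
  Position 2: 'c' vs 'e' => DIFFER
  Position 3: 'd' vs 'c' => DIFFER
  Position 4: 'd' vs 'c' => DIFFER
  Position 5: 'e' vs 'd' => DIFFER
Positions that differ: 5

5


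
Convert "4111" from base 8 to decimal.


Input: "4111" in base 8
Positional expansion:
  Digit '4' (value 4) x 8^3 = 2048
  Digit '1' (value 1) x 8^2 = 64
  Digit '1' (value 1) x 8^1 = 8
  Digit '1' (value 1) x 8^0 = 1
Sum = 2121

2121


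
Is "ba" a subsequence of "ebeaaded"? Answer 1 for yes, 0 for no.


Check if "ba" is a subsequence of "ebeaaded"
Greedy scan:
  Position 0 ('e'): no match needed
  Position 1 ('b'): matches sub[0] = 'b'
  Position 2 ('e'): no match needed
  Position 3 ('a'): matches sub[1] = 'a'
  Position 4 ('a'): no match needed
  Position 5 ('d'): no match needed
  Position 6 ('e'): no match needed
  Position 7 ('d'): no match needed
All 2 characters matched => is a subsequence

1


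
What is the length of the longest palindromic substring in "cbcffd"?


Input: "cbcffd"
Checking substrings for palindromes:
  [0:3] "cbc" (len 3) => palindrome
  [3:5] "ff" (len 2) => palindrome
Longest palindromic substring: "cbc" with length 3

3


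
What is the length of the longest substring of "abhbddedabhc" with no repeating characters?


Input: "abhbddedabhc"
Sliding window (track last position of each char):
  Position 0 ('a'): window [0,0] length 1 -- new best
  Position 1 ('b'): window [0,1] length 2 -- new best
  Position 2 ('h'): window [0,2] length 3 -- new best
  Position 3 ('b'): repeat (last at 1), move window start to 2
  Position 3 ('b'): window [2,3] length 2
  Position 4 ('d'): window [2,4] length 3
  Position 5 ('d'): repeat (last at 4), move window start to 5
  Position 5 ('d'): window [5,5] length 1
  Position 6 ('e'): window [5,6] length 2
  Position 7 ('d'): repeat (last at 5), move window start to 6
  Position 7 ('d'): window [6,7] length 2
  Position 8 ('a'): window [6,8] length 3
  Position 9 ('b'): window [6,9] length 4 -- new best
  Position 10 ('h'): window [6,10] length 5 -- new best
  Position 11 ('c'): window [6,11] length 6 -- new best
Longest substring with no repeats: "edabhc" with length 6

6


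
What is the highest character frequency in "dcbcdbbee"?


Input: dcbcdbbee
Character counts:
  'b': 3
  'c': 2
  'd': 2
  'e': 2
Maximum frequency: 3

3


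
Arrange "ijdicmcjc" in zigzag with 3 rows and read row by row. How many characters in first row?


Zigzag "ijdicmcjc" into 3 rows:
Placing characters:
  'i' => row 0
  'j' => row 1
  'd' => row 2
  'i' => row 1
  'c' => row 0
  'm' => row 1
  'c' => row 2
  'j' => row 1
  'c' => row 0
Rows:
  Row 0: "icc"
  Row 1: "jimj"
  Row 2: "dc"
First row length: 3

3


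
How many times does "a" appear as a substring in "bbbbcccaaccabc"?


Searching for "a" in "bbbbcccaaccabc"
Scanning each position:
  Position 0: "b" => no
  Position 1: "b" => no
  Position 2: "b" => no
  Position 3: "b" => no
  Position 4: "c" => no
  Position 5: "c" => no
  Position 6: "c" => no
  Position 7: "a" => MATCH
  Position 8: "a" => MATCH
  Position 9: "c" => no
  Position 10: "c" => no
  Position 11: "a" => MATCH
  Position 12: "b" => no
  Position 13: "c" => no
Total occurrences: 3

3


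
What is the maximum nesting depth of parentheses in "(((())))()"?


Input: "(((())))()"
Tracking depth:
  Position 0 '(': depth becomes 1
  Position 1 '(': depth becomes 2
  Position 2 '(': depth becomes 3
  Position 3 '(': depth becomes 4
  Position 4 ')': depth becomes 3
  Position 5 ')': depth becomes 2
  Position 6 ')': depth becomes 1
  Position 7 ')': depth becomes 0
  Position 8 '(': depth becomes 1
  Position 9 ')': depth becomes 0
Maximum depth reached: 4

4


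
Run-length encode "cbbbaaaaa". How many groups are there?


Input: cbbbaaaaa
Scanning for consecutive runs:
  Group 1: 'c' x 1 (positions 0-0)
  Group 2: 'b' x 3 (positions 1-3)
  Group 3: 'a' x 5 (positions 4-8)
Total groups: 3

3


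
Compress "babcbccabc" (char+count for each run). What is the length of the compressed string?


Input: babcbccabc
Runs:
  'b' x 1 => "b1"
  'a' x 1 => "a1"
  'b' x 1 => "b1"
  'c' x 1 => "c1"
  'b' x 1 => "b1"
  'c' x 2 => "c2"
  'a' x 1 => "a1"
  'b' x 1 => "b1"
  'c' x 1 => "c1"
Compressed: "b1a1b1c1b1c2a1b1c1"
Compressed length: 18

18


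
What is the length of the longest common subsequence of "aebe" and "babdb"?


LCS of "aebe" and "babdb"
DP table:
           b    a    b    d    b
      0    0    0    0    0    0
  a   0    0    1    1    1    1
  e   0    0    1    1    1    1
  b   0    1    1    2    2    2
  e   0    1    1    2    2    2
LCS length = dp[4][5] = 2

2


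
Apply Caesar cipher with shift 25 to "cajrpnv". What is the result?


Caesar cipher: shift "cajrpnv" by 25
  'c' (pos 2) + 25 = pos 1 = 'b'
  'a' (pos 0) + 25 = pos 25 = 'z'
  'j' (pos 9) + 25 = pos 8 = 'i'
  'r' (pos 17) + 25 = pos 16 = 'q'
  'p' (pos 15) + 25 = pos 14 = 'o'
  'n' (pos 13) + 25 = pos 12 = 'm'
  'v' (pos 21) + 25 = pos 20 = 'u'
Result: bziqomu

bziqomu


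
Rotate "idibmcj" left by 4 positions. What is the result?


Input: "idibmcj", rotate left by 4
First 4 characters: "idib"
Remaining characters: "mcj"
Concatenate remaining + first: "mcj" + "idib" = "mcjidib"

mcjidib


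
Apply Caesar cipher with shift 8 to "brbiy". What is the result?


Caesar cipher: shift "brbiy" by 8
  'b' (pos 1) + 8 = pos 9 = 'j'
  'r' (pos 17) + 8 = pos 25 = 'z'
  'b' (pos 1) + 8 = pos 9 = 'j'
  'i' (pos 8) + 8 = pos 16 = 'q'
  'y' (pos 24) + 8 = pos 6 = 'g'
Result: jzjqg

jzjqg


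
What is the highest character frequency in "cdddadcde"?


Input: cdddadcde
Character counts:
  'a': 1
  'c': 2
  'd': 5
  'e': 1
Maximum frequency: 5

5


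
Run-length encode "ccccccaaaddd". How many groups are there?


Input: ccccccaaaddd
Scanning for consecutive runs:
  Group 1: 'c' x 6 (positions 0-5)
  Group 2: 'a' x 3 (positions 6-8)
  Group 3: 'd' x 3 (positions 9-11)
Total groups: 3

3


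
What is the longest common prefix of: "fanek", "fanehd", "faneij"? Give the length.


Words: fanek, fanehd, faneij
  Position 0: all 'f' => match
  Position 1: all 'a' => match
  Position 2: all 'n' => match
  Position 3: all 'e' => match
  Position 4: ('k', 'h', 'i') => mismatch, stop
LCP = "fane" (length 4)

4


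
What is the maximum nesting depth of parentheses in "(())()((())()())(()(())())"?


Input: "(())()((())()())(()(())())"
Tracking depth:
  Position 0 '(': depth becomes 1
  Position 1 '(': depth becomes 2
  Position 2 ')': depth becomes 1
  Position 3 ')': depth becomes 0
  Position 4 '(': depth becomes 1
  Position 5 ')': depth becomes 0
  Position 6 '(': depth becomes 1
  Position 7 '(': depth becomes 2
  Position 8 '(': depth becomes 3
  Position 9 ')': depth becomes 2
  Position 10 ')': depth becomes 1
  Position 11 '(': depth becomes 2
  Position 12 ')': depth becomes 1
  Position 13 '(': depth becomes 2
  Position 14 ')': depth becomes 1
  Position 15 ')': depth becomes 0
  Position 16 '(': depth becomes 1
  Position 17 '(': depth becomes 2
  Position 18 ')': depth becomes 1
  Position 19 '(': depth becomes 2
  Position 20 '(': depth becomes 3
  Position 21 ')': depth becomes 2
  Position 22 ')': depth becomes 1
  Position 23 '(': depth becomes 2
  Position 24 ')': depth becomes 1
  Position 25 ')': depth becomes 0
Maximum depth reached: 3

3


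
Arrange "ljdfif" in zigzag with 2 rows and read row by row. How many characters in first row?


Zigzag "ljdfif" into 2 rows:
Placing characters:
  'l' => row 0
  'j' => row 1
  'd' => row 0
  'f' => row 1
  'i' => row 0
  'f' => row 1
Rows:
  Row 0: "ldi"
  Row 1: "jff"
First row length: 3

3


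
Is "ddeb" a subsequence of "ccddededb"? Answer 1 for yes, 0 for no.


Check if "ddeb" is a subsequence of "ccddededb"
Greedy scan:
  Position 0 ('c'): no match needed
  Position 1 ('c'): no match needed
  Position 2 ('d'): matches sub[0] = 'd'
  Position 3 ('d'): matches sub[1] = 'd'
  Position 4 ('e'): matches sub[2] = 'e'
  Position 5 ('d'): no match needed
  Position 6 ('e'): no match needed
  Position 7 ('d'): no match needed
  Position 8 ('b'): matches sub[3] = 'b'
All 4 characters matched => is a subsequence

1


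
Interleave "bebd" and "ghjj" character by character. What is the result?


Interleaving "bebd" and "ghjj":
  Position 0: 'b' from first, 'g' from second => "bg"
  Position 1: 'e' from first, 'h' from second => "eh"
  Position 2: 'b' from first, 'j' from second => "bj"
  Position 3: 'd' from first, 'j' from second => "dj"
Result: bgehbjdj

bgehbjdj


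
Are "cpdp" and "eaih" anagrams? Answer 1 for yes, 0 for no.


Strings: "cpdp", "eaih"
Sorted first:  cdpp
Sorted second: aehi
Differ at position 0: 'c' vs 'a' => not anagrams

0


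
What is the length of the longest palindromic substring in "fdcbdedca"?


Input: "fdcbdedca"
Checking substrings for palindromes:
  [4:7] "ded" (len 3) => palindrome
Longest palindromic substring: "ded" with length 3

3


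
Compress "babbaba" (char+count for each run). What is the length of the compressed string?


Input: babbaba
Runs:
  'b' x 1 => "b1"
  'a' x 1 => "a1"
  'b' x 2 => "b2"
  'a' x 1 => "a1"
  'b' x 1 => "b1"
  'a' x 1 => "a1"
Compressed: "b1a1b2a1b1a1"
Compressed length: 12

12


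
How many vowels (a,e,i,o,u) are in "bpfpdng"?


Input: bpfpdng
Checking each character:
  'b' at position 0: consonant
  'p' at position 1: consonant
  'f' at position 2: consonant
  'p' at position 3: consonant
  'd' at position 4: consonant
  'n' at position 5: consonant
  'g' at position 6: consonant
Total vowels: 0

0


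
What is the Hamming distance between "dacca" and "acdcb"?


Comparing "dacca" and "acdcb" position by position:
  Position 0: 'd' vs 'a' => differ
  Position 1: 'a' vs 'c' => differ
  Position 2: 'c' vs 'd' => differ
  Position 3: 'c' vs 'c' => same
  Position 4: 'a' vs 'b' => differ
Total differences (Hamming distance): 4

4


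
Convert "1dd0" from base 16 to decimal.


Input: "1dd0" in base 16
Positional expansion:
  Digit '1' (value 1) x 16^3 = 4096
  Digit 'd' (value 13) x 16^2 = 3328
  Digit 'd' (value 13) x 16^1 = 208
  Digit '0' (value 0) x 16^0 = 0
Sum = 7632

7632


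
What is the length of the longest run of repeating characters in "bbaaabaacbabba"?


Input: "bbaaabaacbabba"
Scanning for longest run:
  Position 1 ('b'): continues run of 'b', length=2
  Position 2 ('a'): new char, reset run to 1
  Position 3 ('a'): continues run of 'a', length=2
  Position 4 ('a'): continues run of 'a', length=3
  Position 5 ('b'): new char, reset run to 1
  Position 6 ('a'): new char, reset run to 1
  Position 7 ('a'): continues run of 'a', length=2
  Position 8 ('c'): new char, reset run to 1
  Position 9 ('b'): new char, reset run to 1
  Position 10 ('a'): new char, reset run to 1
  Position 11 ('b'): new char, reset run to 1
  Position 12 ('b'): continues run of 'b', length=2
  Position 13 ('a'): new char, reset run to 1
Longest run: 'a' with length 3

3


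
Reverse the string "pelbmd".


Input: pelbmd
Reading characters right to left:
  Position 5: 'd'
  Position 4: 'm'
  Position 3: 'b'
  Position 2: 'l'
  Position 1: 'e'
  Position 0: 'p'
Reversed: dmblep

dmblep


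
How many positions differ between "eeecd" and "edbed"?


Comparing "eeecd" and "edbed" position by position:
  Position 0: 'e' vs 'e' => same
  Position 1: 'e' vs 'd' => DIFFER
  Position 2: 'e' vs 'b' => DIFFER
  Position 3: 'c' vs 'e' => DIFFER
  Position 4: 'd' vs 'd' => same
Positions that differ: 3

3


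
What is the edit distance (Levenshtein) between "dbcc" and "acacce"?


Computing edit distance: "dbcc" -> "acacce"
DP table:
           a    c    a    c    c    e
      0    1    2    3    4    5    6
  d   1    1    2    3    4    5    6
  b   2    2    2    3    4    5    6
  c   3    3    2    3    3    4    5
  c   4    4    3    3    3    3    4
Edit distance = dp[4][6] = 4

4
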